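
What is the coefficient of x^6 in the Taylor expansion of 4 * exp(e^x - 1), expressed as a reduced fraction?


exp(e^x - 1) = sum_{k>=0} Bell_k x^k / k!, where Bell_k is the k-th Bell number.
So the coefficient of x^6 is 4 * Bell_6 / 6!.
Computing: Bell_6 = 203 and 6! = 720, giving
4 * 203/720 = 203/180.

203/180


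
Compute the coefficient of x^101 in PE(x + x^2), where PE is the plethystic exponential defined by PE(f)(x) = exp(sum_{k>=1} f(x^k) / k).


With f(x) = x + x^2, the exponent is sum_{k>=1} (x^k + x^(2k)) / k = -ln(1 - x) - ln(1 - x^2). Exponentiating:
PE(x + x^2) = 1 / ((1 - x)(1 - x^2)).
This is the generating function for partitions of n into parts of size 1 or 2. The number of 2's can be any j in 0..50, and the rest are 1's, so
[x^101] = floor(101/2) + 1 = 51.

51


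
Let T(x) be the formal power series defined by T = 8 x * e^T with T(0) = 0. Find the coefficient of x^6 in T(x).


Apply the Lagrange inversion formula: if T = 8 x * phi(T) with phi(t) = e^t, then
[x^n] T = 8^n * (1/n) [t^(n-1)] phi(t)^n = 8^n * (1/n) [t^(n-1)] e^(n t) = 8^n * (1/n) * n^(n-1) / (n-1)! = 8^n * n^(n-1) / n!.
When c = 1 this is the Cayley count of rooted labeled trees on n vertices, divided by n!.
For n = 6: 8^6 * 6^5 / 6! = 262144 * 7776/720 = 14155776/5.

14155776/5


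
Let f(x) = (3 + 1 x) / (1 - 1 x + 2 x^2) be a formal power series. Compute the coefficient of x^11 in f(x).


Write f(x) = sum_{k>=0} a_k x^k. Multiplying both sides by 1 - 1 x + 2 x^2 gives
(1 - 1 x + 2 x^2) sum_{k>=0} a_k x^k = 3 + 1 x.
Matching coefficients:
 x^0: a_0 = 3
 x^1: a_1 - 1 a_0 = 1  =>  a_1 = 1*3 + 1 = 4
 x^k (k >= 2): a_k = 1 a_{k-1} - 2 a_{k-2}.
Iterating: a_2 = -2, a_3 = -10, a_4 = -6, a_5 = 14, a_6 = 26, a_7 = -2, a_8 = -54, a_9 = -50, a_10 = 58, a_11 = 158.
So the coefficient of x^11 is 158.

158


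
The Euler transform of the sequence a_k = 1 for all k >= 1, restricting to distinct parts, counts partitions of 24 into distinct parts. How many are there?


Partitions of 24 into distinct parts can be computed via generating function.
Product (1+x)(1+x^2)(1+x^3)...
The coefficient of x^24 = 122

122


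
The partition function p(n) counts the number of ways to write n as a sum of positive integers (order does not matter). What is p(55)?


Using the generating function prod_{k>=1} 1/(1-x^k), we compute p(55).
By dynamic programming over parts 1 through 55:
p(55) = 451276

451276


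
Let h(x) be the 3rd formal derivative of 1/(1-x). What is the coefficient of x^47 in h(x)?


Differentiating 3 times: d^3/dx^3 [1/(1-x)] = 3!/(1-x)^4.
The expansion 1/(1-x)^4 = sum_{k>=0} C(k+3, 3) x^k, so the coefficient of x^n in 3!/(1-x)^4 is 3! * C(n+3, 3).
For n = 47: 6 * C(50, 3) = 6 * 19600 = 117600

117600


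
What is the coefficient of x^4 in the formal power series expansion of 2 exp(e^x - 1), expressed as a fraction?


exp(e^x - 1) is the exponential generating function for the Bell numbers Bell_k: exp(e^x - 1) = sum_{k>=0} Bell_k x^k / k!.
So the coefficient of x^4 in 2 exp(e^x - 1) is 2 Bell_4 / 4!.
Computing: Bell_4 = 15 and 4! = 24, giving
2 * 15/24 = 5/4.

5/4


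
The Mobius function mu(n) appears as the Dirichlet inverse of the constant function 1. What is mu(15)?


15 = 3 * 5 (all distinct primes).
mu(15) = (-1)^2 = 1

1


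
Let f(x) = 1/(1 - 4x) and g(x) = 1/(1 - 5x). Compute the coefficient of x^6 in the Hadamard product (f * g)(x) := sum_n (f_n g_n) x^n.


f has coefficients f_k = 4^k and g has coefficients g_k = 5^k, so the Hadamard product has coefficient (f*g)_k = 4^k * 5^k = 20^k.
For k = 6: 20^6 = 64000000.

64000000


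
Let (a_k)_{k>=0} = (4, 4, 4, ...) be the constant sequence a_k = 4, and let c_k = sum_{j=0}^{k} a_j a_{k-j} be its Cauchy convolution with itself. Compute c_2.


Since a_j = 4 for all j >= 0, the convolution sum becomes
c_k = sum_{j=0}^{k} 4 * 4 = 16 * (k + 1).
Equivalently, the generating function of (a_k) is 4/(1 - x) and its square is 16/(1 - x)^2 = sum_{k>=0} 16(k + 1) x^k.
For k = 2: 16 * 3 = 48.

48


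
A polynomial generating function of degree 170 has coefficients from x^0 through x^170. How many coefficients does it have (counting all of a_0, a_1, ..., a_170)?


A polynomial of degree 170 takes the form a_0 + a_1 x + ... + a_170 x^170.
The number of coefficients is 170 + 1 = 171.

171


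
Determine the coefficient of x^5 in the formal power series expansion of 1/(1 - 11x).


The geometric series identity gives 1/(1 - c x) = sum_{k>=0} c^k x^k, so the coefficient of x^k is c^k.
Here c = 11 and k = 5.
Computing: 11^5 = 161051

161051


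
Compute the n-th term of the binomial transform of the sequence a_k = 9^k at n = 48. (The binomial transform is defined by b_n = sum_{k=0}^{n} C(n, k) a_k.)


With a_k = 9^k, b_n = sum_{k=0}^{n} C(n, k) 9^k = (1 + 9)^n by the binomial theorem.
For n = 48: (1 + 9)^48 = 10^48 = 1000000000000000000000000000000000000000000000000.

1000000000000000000000000000000000000000000000000


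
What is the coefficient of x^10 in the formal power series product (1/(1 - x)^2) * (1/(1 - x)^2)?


Combine the factors: (1/(1 - x)^2) * (1/(1 - x)^2) = 1/(1 - x)^4.
Then use 1/(1 - x)^r = sum_{k>=0} C(k + r - 1, r - 1) x^k with r = 4 and k = 10:
C(13, 3) = 286.

286


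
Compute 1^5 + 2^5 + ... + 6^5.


This power sum has a closed form given by Faulhaber's formula
sum_{k=1}^{m} k^p = (1 / (p + 1)) * sum_{j=0}^{p} C(p + 1, j) B_j m^(p + 1 - j),
but for small m direct computation is fastest:
1 + 32 + 243 + 1024 + 3125 + 7776 = 12201.

12201


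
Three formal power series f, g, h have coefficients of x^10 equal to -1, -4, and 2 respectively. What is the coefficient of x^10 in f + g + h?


Series addition is componentwise:
-1 + -4 + 2
= -3

-3


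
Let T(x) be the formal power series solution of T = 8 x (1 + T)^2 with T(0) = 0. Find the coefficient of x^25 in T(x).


Apply the Lagrange inversion formula: if T = 8 x * phi(T) with phi(t) = (1 + t)^2, then [x^n] T = 8^n * (1/n) [t^(n-1)] phi(t)^n = 8^n * (1/n) [t^(n-1)] (1 + t)^(2n) = 8^n * (1/n) C(2n, n-1).
Using the identity C(2n, n-1) = C(2n, n) * n / (n+1), the unscaled factor equals C(2n, n) / (n+1) = C_n, the n-th Catalan number.
For n = 25: C_25 = C(50, 25) / 26 = 126410606437752/26 = 4861946401452.
With the 8^25 = 37778931862957161709568 factor, the coefficient is 37778931862957161709568 * 4861946401452 = 183679141821804874793065781957492736.

183679141821804874793065781957492736


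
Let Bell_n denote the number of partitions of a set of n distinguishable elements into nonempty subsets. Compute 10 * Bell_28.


Bell_28 can be computed from the Bell triangle or from Dobinski's identity Bell_n = (1/e) * sum_{k>=0} k^n / k!.
Computing Bell_28 = 6160539404599934652455.
Then 10 * 6160539404599934652455 = 61605394045999346524550.

61605394045999346524550


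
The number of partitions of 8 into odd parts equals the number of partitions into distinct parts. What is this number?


Computing partitions of 8 into odd parts (1, 3, 5, ...):
Using the generating function prod_{k>=0} 1/(1-x^(2k+1)),
the count is 6

6


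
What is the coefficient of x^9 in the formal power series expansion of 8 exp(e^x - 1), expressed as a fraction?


exp(e^x - 1) is the exponential generating function for the Bell numbers Bell_k: exp(e^x - 1) = sum_{k>=0} Bell_k x^k / k!.
So the coefficient of x^9 in 8 exp(e^x - 1) is 8 Bell_9 / 9!.
Computing: Bell_9 = 21147 and 9! = 362880, giving
8 * 21147/362880 = 1007/2160.

1007/2160


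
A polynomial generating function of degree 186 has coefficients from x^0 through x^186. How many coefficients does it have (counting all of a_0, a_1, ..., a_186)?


A polynomial of degree 186 takes the form a_0 + a_1 x + ... + a_186 x^186.
The number of coefficients is 186 + 1 = 187.

187


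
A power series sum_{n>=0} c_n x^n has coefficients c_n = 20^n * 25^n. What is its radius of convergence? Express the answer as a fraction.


By the root test (Cauchy-Hadamard), the radius is R = 1 / limsup_n |c_n|^(1/n).
Here |c_n|^(1/n) = (20^n * 25^n)^(1/n) = 20 * 25 = 500 for all n.
So R = 1/500 = 1/500.

1/500


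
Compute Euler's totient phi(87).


phi(n) counts integers in [1, n] coprime to n. Using the multiplicative formula phi(n) = n * prod_{p | n} (1 - 1/p):
87 = 3 * 29, so
phi(87) = 87 * (1 - 1/3) * (1 - 1/29) = 56.

56


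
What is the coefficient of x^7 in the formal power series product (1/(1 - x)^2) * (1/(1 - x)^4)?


Combine the factors: (1/(1 - x)^2) * (1/(1 - x)^4) = 1/(1 - x)^6.
Then use 1/(1 - x)^r = sum_{k>=0} C(k + r - 1, r - 1) x^k with r = 6 and k = 7:
C(12, 5) = 792.

792


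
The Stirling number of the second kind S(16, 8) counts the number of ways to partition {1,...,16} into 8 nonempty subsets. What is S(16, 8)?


Using the explicit formula S(n,k) = (1/k!) sum_{j=0}^{k} (-1)^(k-j) C(k,j) j^n:
S(16, 8) = 2141764053
Equivalently, S(n,k) is n! times the coefficient of x^n in the EGF (e^x - 1)^k / k!.

2141764053


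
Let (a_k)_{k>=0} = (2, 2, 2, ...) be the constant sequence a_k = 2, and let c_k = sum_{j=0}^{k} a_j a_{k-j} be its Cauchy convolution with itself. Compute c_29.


Since a_j = 2 for all j >= 0, the convolution sum becomes
c_k = sum_{j=0}^{k} 2 * 2 = 4 * (k + 1).
Equivalently, the generating function of (a_k) is 2/(1 - x) and its square is 4/(1 - x)^2 = sum_{k>=0} 4(k + 1) x^k.
For k = 29: 4 * 30 = 120.

120


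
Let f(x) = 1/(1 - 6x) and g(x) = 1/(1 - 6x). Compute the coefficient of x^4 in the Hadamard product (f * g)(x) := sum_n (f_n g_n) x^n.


f has coefficients f_k = 6^k and g has coefficients g_k = 6^k, so the Hadamard product has coefficient (f*g)_k = 6^k * 6^k = 36^k.
For k = 4: 36^4 = 1679616.

1679616


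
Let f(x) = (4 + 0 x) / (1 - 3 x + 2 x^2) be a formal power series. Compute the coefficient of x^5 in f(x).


Write f(x) = sum_{k>=0} a_k x^k. Multiplying both sides by 1 - 3 x + 2 x^2 gives
(1 - 3 x + 2 x^2) sum_{k>=0} a_k x^k = 4 + 0 x.
Matching coefficients:
 x^0: a_0 = 4
 x^1: a_1 - 3 a_0 = 0  =>  a_1 = 3*4 + 0 = 12
 x^k (k >= 2): a_k = 3 a_{k-1} - 2 a_{k-2}.
Iterating: a_2 = 28, a_3 = 60, a_4 = 124, a_5 = 252.
So the coefficient of x^5 is 252.

252


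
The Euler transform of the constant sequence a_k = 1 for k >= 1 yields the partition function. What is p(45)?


The Euler transform converts the sequence a_k = 1 into the number of integer partitions.
Using the recurrence or dynamic programming:
p(45) = 89134

89134


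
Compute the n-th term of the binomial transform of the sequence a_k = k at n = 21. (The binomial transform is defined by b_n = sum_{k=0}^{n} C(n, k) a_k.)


With a_k = k, b_n = sum_{k=0}^{n} C(n, k) k. Using k * C(n, k) = n * C(n-1, k-1) gives b_n = n * sum_{k>=1} C(n-1, k-1) = n * 2^(n-1).
For n = 21: 21 * 2^20 = 21 * 1048576 = 22020096.

22020096


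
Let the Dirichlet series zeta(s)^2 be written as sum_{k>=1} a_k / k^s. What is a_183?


The Dirichlet convolution of the constant function 1 with itself gives (1 * 1)(k) = sum_{d | k} 1 = d(k), the number of positive divisors of k.
Since zeta(s) = sum_{k>=1} 1/k^s, we have zeta(s)^2 = sum_{k>=1} d(k)/k^s, so a_k = d(k).
For k = 183: the divisors are 1, 3, 61, 183.
Count = 4.

4


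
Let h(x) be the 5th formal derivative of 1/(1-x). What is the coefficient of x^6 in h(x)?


Differentiating 5 times: d^5/dx^5 [1/(1-x)] = 5!/(1-x)^6.
The expansion 1/(1-x)^6 = sum_{k>=0} C(k+5, 5) x^k, so the coefficient of x^n in 5!/(1-x)^6 is 5! * C(n+5, 5).
For n = 6: 120 * C(11, 5) = 120 * 462 = 55440

55440


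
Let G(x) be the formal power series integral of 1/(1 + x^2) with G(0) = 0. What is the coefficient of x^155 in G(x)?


1/(1 + x^2) = sum_{j>=0} (-1)^j x^(2j). Integrating termwise with G(0) = 0:
G(x) = sum_{j>=0} (-1)^j x^(2j+1) / (2j+1) = arctan(x).
Only odd powers are nonzero. For x^155 write 155 = 2*77 + 1, giving
(-1)^77 / 155 = -1/155 = -1/155.

-1/155


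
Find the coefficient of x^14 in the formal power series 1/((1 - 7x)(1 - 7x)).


By partial fractions or Cauchy convolution:
The coefficient equals sum_{k=0}^{14} 7^k * 7^(14-k).
= 10173346092735

10173346092735


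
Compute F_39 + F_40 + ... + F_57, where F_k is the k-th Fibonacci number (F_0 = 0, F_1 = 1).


Use the identity sum_{k=0}^{N} F_k = F_{N+2} - 1 (which follows from F_{k+2} - F_{k+1} = F_k). Then
sum_{k=39}^{57} F_k = (F_{59} - 1) - (F_{40} - 1) = F_{59} - F_{40}.
Computing: F_{59} = 956722026041, F_{40} = 102334155, so
Sum = 956722026041 - 102334155 = 956619691886.

956619691886


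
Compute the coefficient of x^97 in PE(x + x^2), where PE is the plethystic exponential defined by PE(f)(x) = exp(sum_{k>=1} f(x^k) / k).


With f(x) = x + x^2, the exponent is sum_{k>=1} (x^k + x^(2k)) / k = -ln(1 - x) - ln(1 - x^2). Exponentiating:
PE(x + x^2) = 1 / ((1 - x)(1 - x^2)).
This is the generating function for partitions of n into parts of size 1 or 2. The number of 2's can be any j in 0..48, and the rest are 1's, so
[x^97] = floor(97/2) + 1 = 49.

49


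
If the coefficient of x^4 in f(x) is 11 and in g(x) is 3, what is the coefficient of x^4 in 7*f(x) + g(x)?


Scalar multiplication scales coefficients: 7 * 11 = 77.
Then add the g coefficient: 77 + 3
= 80

80


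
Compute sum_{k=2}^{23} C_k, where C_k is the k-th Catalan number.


C_2 through C_23: 2, 5, 14, 42, 132, 429, 1430, 4862, 16796, 58786, 208012, 742900, 2674440, 9694845, 35357670, 129644790, 477638700, 1767263190, 6564120420, 24466267020, 91482563640, 343059613650
Sum = 2 + 5 + 14 + 42 + 132 + 429 + 1430 + 4862 + 16796 + 58786 + 208012 + 742900 + 2674440 + 9694845 + 35357670 + 129644790 + 477638700 + 1767263190 + 6564120420 + 24466267020 + 91482563640 + 343059613650
= 467995871775

467995871775


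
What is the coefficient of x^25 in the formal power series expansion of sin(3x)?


The Maclaurin series is sin(t) = sum_{k>=0} (-1)^k t^(2k+1) / (2k+1)!, so substituting t = 3x, only odd powers of x are nonzero, with coefficient of x^(2k+1) equal to (-1)^k 3^(2k+1) / (2k+1)!.
Write 25 = 2*12 + 1, giving the coefficient (-1)^12 * 3^25 / 25! = 847288609443/15511210043330985984000000 = 14348907/262683704098816000000.

14348907/262683704098816000000


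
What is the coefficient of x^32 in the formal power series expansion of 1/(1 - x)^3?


The negative binomial / multiset identity is
1/(1 - x)^r = sum_{k>=0} C(k + r - 1, r - 1) x^k.
Here r = 3 and k = 32, so the coefficient is
C(32 + 2, 2) = C(34, 2)
= 561

561


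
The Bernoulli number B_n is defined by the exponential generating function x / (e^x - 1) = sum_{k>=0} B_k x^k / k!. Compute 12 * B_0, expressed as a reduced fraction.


Bernoulli numbers can also be computed recursively via B_0 = 1 and sum_{j=0}^{m} C(m+1, j) B_j = 0 for m >= 1. Odd-index Bernoulli numbers vanish for k >= 3.
Computing B_0 = 1, so 12 * B_0 = 12 * 1 = 12.

12


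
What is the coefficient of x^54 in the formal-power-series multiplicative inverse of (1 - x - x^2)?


Let the inverse be f(x) = sum_{k>=0} a_k x^k. From f(x) * (1 - x - x^2) = 1 and matching coefficients:
 x^0: a_0 = 1.
 x^1: a_1 - a_0 = 0, so a_1 = 1.
 x^k (k >= 2): a_k - a_{k-1} - a_{k-2} = 0, i.e. a_k = a_{k-1} + a_{k-2}.
This is the Fibonacci-type recurrence shifted so that a_0 = a_1 = 1.
Iterating: a_0=1, a_1=1, a_2=2, a_3=3, a_4=5, a_5=8, a_6=13, a_7=21, a_8=34, a_9=55, ...
a_54 = 139583862445.

139583862445


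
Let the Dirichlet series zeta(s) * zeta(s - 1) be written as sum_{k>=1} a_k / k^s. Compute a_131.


Convolution gives a_k = sum_{d | k} d * 1 = sum_{d | k} d = sigma(k), the sum of positive divisors of k.
For k = 131, the divisors are 1, 131, so
sigma(131) = 1 + 131 = 132.

132


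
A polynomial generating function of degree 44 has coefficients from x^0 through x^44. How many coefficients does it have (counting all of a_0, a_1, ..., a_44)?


A polynomial of degree 44 takes the form a_0 + a_1 x + ... + a_44 x^44.
The number of coefficients is 44 + 1 = 45.

45


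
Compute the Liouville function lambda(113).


The Liouville function is lambda(k) = (-1)^Omega(k), where Omega(k) counts the prime factors of k with multiplicity.
Factoring: 113 = 113, so Omega(113) = 1.
lambda(113) = (-1)^1 = -1.

-1


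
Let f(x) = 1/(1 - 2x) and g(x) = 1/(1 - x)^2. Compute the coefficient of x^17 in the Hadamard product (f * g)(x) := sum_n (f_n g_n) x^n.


f has coefficients f_k = 2^k. For g = 1/(1 - x)^2 the coefficient is g_k = C(k + 1, 1) = k + 1. The Hadamard coefficient is (f * g)_k = 2^k * (k + 1).
For k = 17: 2^17 * 18 = 131072 * 18 = 2359296.

2359296


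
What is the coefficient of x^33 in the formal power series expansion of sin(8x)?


The Maclaurin series is sin(t) = sum_{k>=0} (-1)^k t^(2k+1) / (2k+1)!, so substituting t = 8x, only odd powers of x are nonzero, with coefficient of x^(2k+1) equal to (-1)^k 8^(2k+1) / (2k+1)!.
Write 33 = 2*16 + 1, giving the coefficient (-1)^16 * 8^33 / 33! = 633825300114114700748351602688/8683317618811886495518194401280000000 = 295147905179352825856/4043484860477916195764296875.

295147905179352825856/4043484860477916195764296875


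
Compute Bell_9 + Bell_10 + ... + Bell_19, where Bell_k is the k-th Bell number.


Recall Bell_k counts set partitions of a k-set (with Bell_0 = 1 by convention).
Bell_9 through Bell_19: 21147, 115975, 678570, 4213597, 27644437, 190899322, 1382958545, 10480142147, 82864869804, 682076806159, 5832742205057
Sum = 21147 + 115975 + 678570 + 4213597 + 27644437 + 190899322 + 1382958545 + 10480142147 + 82864869804 + 682076806159 + 5832742205057 = 6609770554760.

6609770554760


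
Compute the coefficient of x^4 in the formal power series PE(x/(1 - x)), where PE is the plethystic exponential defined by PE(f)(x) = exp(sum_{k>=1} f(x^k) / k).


For f(x) = x/(1 - x) we have
sum_{k>=1} f(x^k) / k = sum_{k>=1} (1/k) * x^k / (1 - x^k) = sum_{k, m >= 1} x^(k m) / k,
which after exponentiating simplifies to
PE(x/(1 - x)) = prod_{k>=1} 1 / (1 - x^k).
This is the generating function for the partition function p(n), so the coefficient of x^4 is p(4).
Computing p(4) by dynamic programming over parts 1, 2, ..., 4: p(4) = 5.

5


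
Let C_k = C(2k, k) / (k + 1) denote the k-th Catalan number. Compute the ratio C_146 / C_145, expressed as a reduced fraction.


Using C_k = (2k)! / (k! (k+1)!), the ratio C_{k+1}/C_k simplifies to
C_{k+1}/C_k = [(2k+2)! / ((k+1)! (k+2)!)] * [k! (k+1)! / (2k)!]
 = (2k+2)(2k+1) / ((k+1)(k+2)) = 2(2k+1) / (k+2).
For k = 145: 2(2*145 + 1) / (145 + 2) = 582/147 = 194/49.

194/49


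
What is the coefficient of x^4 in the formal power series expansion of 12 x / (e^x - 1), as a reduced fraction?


The exponential generating function for Bernoulli numbers is
x / (e^x - 1) = sum_{k>=0} B_k x^k / k!.
So the coefficient of x^4 in 12 x / (e^x - 1) is 12 B_4 / 4!.
Computing: B_4 = -1/30, 4! = 24, giving
12 * -1/30 / 24 = -1/60.

-1/60


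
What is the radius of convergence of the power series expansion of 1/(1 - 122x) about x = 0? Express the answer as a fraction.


Expanding 1/(1 - 122x) = sum_{k>=0} 122^k x^k, the series converges when |122x| < 1, i.e., |x| < 1/122.
So the radius of convergence is 1/122 = 1/122.

1/122


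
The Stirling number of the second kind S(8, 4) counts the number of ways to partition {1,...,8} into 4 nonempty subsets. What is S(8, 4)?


Using the explicit formula S(n,k) = (1/k!) sum_{j=0}^{k} (-1)^(k-j) C(k,j) j^n:
S(8, 4) = 1701
Equivalently, S(n,k) is n! times the coefficient of x^n in the EGF (e^x - 1)^k / k!.

1701


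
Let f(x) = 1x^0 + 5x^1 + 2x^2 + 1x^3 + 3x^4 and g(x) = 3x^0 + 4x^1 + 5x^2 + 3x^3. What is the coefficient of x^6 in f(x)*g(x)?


Cauchy product at x^6:
1*3 + 3*5
= 18

18


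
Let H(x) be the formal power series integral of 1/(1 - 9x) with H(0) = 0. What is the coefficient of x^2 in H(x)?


1/(1 - 9x) = sum_{k>=0} 9^k x^k. Integrating termwise with H(0) = 0:
H(x) = sum_{k>=0} 9^k x^(k+1) / (k+1) = sum_{m>=1} 9^(m-1) x^m / m.
For m = 2: 9^1/2 = 9/2 = 9/2.

9/2


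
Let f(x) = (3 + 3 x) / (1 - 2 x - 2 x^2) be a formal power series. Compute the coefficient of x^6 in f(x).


Write f(x) = sum_{k>=0} a_k x^k. Multiplying both sides by 1 - 2 x - 2 x^2 gives
(1 - 2 x - 2 x^2) sum_{k>=0} a_k x^k = 3 + 3 x.
Matching coefficients:
 x^0: a_0 = 3
 x^1: a_1 - 2 a_0 = 3  =>  a_1 = 2*3 + 3 = 9
 x^k (k >= 2): a_k = 2 a_{k-1} + 2 a_{k-2}.
Iterating: a_2 = 24, a_3 = 66, a_4 = 180, a_5 = 492, a_6 = 1344.
So the coefficient of x^6 is 1344.

1344


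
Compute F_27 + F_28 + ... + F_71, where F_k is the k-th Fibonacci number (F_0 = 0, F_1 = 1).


Use the identity sum_{k=0}^{N} F_k = F_{N+2} - 1 (which follows from F_{k+2} - F_{k+1} = F_k). Then
sum_{k=27}^{71} F_k = (F_{73} - 1) - (F_{28} - 1) = F_{73} - F_{28}.
Computing: F_{73} = 806515533049393, F_{28} = 317811, so
Sum = 806515533049393 - 317811 = 806515532731582.

806515532731582


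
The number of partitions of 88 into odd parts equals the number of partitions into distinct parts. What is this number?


Computing partitions of 88 into odd parts (1, 3, 5, ...):
Using the generating function prod_{k>=0} 1/(1-x^(2k+1)),
the count is 159046

159046


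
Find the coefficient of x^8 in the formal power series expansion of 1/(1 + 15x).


Write 1/(1 + c x) = 1/(1 - (-c) x) and apply the geometric-series identity
1/(1 - y) = sum_{k>=0} y^k to get 1/(1 + c x) = sum_{k>=0} (-c)^k x^k.
So the coefficient of x^k is (-c)^k = (-1)^k * c^k.
Here c = 15 and k = 8:
(-15)^8 = 1 * 2562890625 = 2562890625

2562890625


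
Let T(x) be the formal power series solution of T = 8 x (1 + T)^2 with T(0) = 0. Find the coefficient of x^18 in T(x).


Apply the Lagrange inversion formula: if T = 8 x * phi(T) with phi(t) = (1 + t)^2, then [x^n] T = 8^n * (1/n) [t^(n-1)] phi(t)^n = 8^n * (1/n) [t^(n-1)] (1 + t)^(2n) = 8^n * (1/n) C(2n, n-1).
Using the identity C(2n, n-1) = C(2n, n) * n / (n+1), the unscaled factor equals C(2n, n) / (n+1) = C_n, the n-th Catalan number.
For n = 18: C_18 = C(36, 18) / 19 = 9075135300/19 = 477638700.
With the 8^18 = 18014398509481984 factor, the coefficient is 18014398509481984 * 477638700 = 8604373885350912511180800.

8604373885350912511180800


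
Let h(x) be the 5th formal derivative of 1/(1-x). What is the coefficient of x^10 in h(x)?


Differentiating 5 times: d^5/dx^5 [1/(1-x)] = 5!/(1-x)^6.
The expansion 1/(1-x)^6 = sum_{k>=0} C(k+5, 5) x^k, so the coefficient of x^n in 5!/(1-x)^6 is 5! * C(n+5, 5).
For n = 10: 120 * C(15, 5) = 120 * 3003 = 360360

360360


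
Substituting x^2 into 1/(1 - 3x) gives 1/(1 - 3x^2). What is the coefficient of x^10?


The coefficient of x^(2m) in 1/(1 - 3x^2) is 3^m.
With n = 10 = 2*5, the coefficient is 3^5 = 243.

243


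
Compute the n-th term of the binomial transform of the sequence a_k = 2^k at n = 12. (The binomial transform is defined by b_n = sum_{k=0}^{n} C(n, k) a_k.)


With a_k = 2^k, b_n = sum_{k=0}^{n} C(n, k) 2^k = (1 + 2)^n by the binomial theorem.
For n = 12: (1 + 2)^12 = 3^12 = 531441.

531441


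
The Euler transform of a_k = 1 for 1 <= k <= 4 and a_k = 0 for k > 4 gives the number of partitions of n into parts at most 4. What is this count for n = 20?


Partitions of 20 into parts at most 4:
Using generating function (1-x)^(-1)(1-x^2)^(-1)...(1-x^4)^(-1),
the coefficient of x^20 = 108

108


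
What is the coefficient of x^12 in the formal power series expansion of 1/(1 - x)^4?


The expansion 1/(1 - x)^r = sum_{k>=0} C(k + r - 1, r - 1) x^k follows from the multiset / negative-binomial theorem (or from repeated differentiation of the geometric series).
For r = 4 and k = 12:
C(15, 3) = 1307674368000 / (6 * 479001600) = 455.

455


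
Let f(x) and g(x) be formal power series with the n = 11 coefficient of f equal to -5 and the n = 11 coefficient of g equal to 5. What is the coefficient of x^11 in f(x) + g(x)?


Addition of formal power series is termwise.
The coefficient of x^11 in f + g = -5 + 5
= 0

0


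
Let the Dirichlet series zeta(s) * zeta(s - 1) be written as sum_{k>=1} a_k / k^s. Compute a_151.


Convolution gives a_k = sum_{d | k} d * 1 = sum_{d | k} d = sigma(k), the sum of positive divisors of k.
For k = 151, the divisors are 1, 151, so
sigma(151) = 1 + 151 = 152.

152


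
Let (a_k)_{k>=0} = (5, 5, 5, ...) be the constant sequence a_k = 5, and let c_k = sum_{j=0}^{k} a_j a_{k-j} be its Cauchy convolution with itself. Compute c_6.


Since a_j = 5 for all j >= 0, the convolution sum becomes
c_k = sum_{j=0}^{k} 5 * 5 = 25 * (k + 1).
Equivalently, the generating function of (a_k) is 5/(1 - x) and its square is 25/(1 - x)^2 = sum_{k>=0} 25(k + 1) x^k.
For k = 6: 25 * 7 = 175.

175


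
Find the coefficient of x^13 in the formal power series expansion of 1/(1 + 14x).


Write 1/(1 + c x) = 1/(1 - (-c) x) and apply the geometric-series identity
1/(1 - y) = sum_{k>=0} y^k to get 1/(1 + c x) = sum_{k>=0} (-c)^k x^k.
So the coefficient of x^k is (-c)^k = (-1)^k * c^k.
Here c = 14 and k = 13:
(-14)^13 = -1 * 793714773254144 = -793714773254144

-793714773254144


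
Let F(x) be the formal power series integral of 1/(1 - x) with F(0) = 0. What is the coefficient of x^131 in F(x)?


1/(1 - x) = sum_{k>=0} x^k. Integrating termwise and using F(0) = 0 gives
F(x) = sum_{k>=0} x^(k+1) / (k+1) = sum_{m>=1} x^m / m = -ln(1 - x).
So the coefficient of x^131 is 1/131 = 1/131.

1/131


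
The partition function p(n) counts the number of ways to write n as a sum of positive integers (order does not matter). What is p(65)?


Using the generating function prod_{k>=1} 1/(1-x^k), we compute p(65).
By dynamic programming over parts 1 through 65:
p(65) = 2012558

2012558


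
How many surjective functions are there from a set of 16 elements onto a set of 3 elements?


By inclusion-exclusion on which target elements are missed, the number of surjections from an n-set onto a k-set is
surj(n, k) = sum_{j=0}^{k} (-1)^j C(k, j) (k - j)^n.
Equivalently surj(n, k) = k! * S(n, k), where S(n, k) is the Stirling number of the second kind.
For n = 16, k = 3:
S(16, 3) = 7141686, so
surj = 3! * 7141686 = 6 * 7141686 = 42850116.

42850116


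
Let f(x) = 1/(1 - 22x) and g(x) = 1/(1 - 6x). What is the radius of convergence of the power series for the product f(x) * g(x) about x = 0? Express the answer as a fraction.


The radius of 1/(1 - 22x) is 1/22 (nearest singularity at x = 1/22), and the radius of 1/(1 - 6x) is 1/6.
The product f(x)*g(x) = 1/((1 - 22x)(1 - 6x)) has singularities at both 1/22 and 1/6, so its radius of convergence is the distance to the nearest one:
min(1/22, 1/6) = 1/22.

1/22


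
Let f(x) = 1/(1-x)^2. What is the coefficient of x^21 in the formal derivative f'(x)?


Differentiate: d/dx [ 1/(1-x)^r ] = r / (1-x)^(r+1).
Here r = 2, so f'(x) = 2 / (1-x)^3.
The expansion of 1/(1-x)^(r+1) has coefficient of x^n equal to C(n+r, r).
So the coefficient of x^21 in f'(x) is
2 * C(23, 2) = 2 * 253 = 506

506


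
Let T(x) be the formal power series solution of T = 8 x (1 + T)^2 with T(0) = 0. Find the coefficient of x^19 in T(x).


Apply the Lagrange inversion formula: if T = 8 x * phi(T) with phi(t) = (1 + t)^2, then [x^n] T = 8^n * (1/n) [t^(n-1)] phi(t)^n = 8^n * (1/n) [t^(n-1)] (1 + t)^(2n) = 8^n * (1/n) C(2n, n-1).
Using the identity C(2n, n-1) = C(2n, n) * n / (n+1), the unscaled factor equals C(2n, n) / (n+1) = C_n, the n-th Catalan number.
For n = 19: C_19 = C(38, 19) / 20 = 35345263800/20 = 1767263190.
With the 8^19 = 144115188075855872 factor, the coefficient is 144115188075855872 * 1767263190 = 254689467006387010330951680.

254689467006387010330951680


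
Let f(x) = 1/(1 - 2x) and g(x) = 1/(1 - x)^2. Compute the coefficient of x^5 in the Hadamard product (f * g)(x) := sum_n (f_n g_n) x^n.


f has coefficients f_k = 2^k. For g = 1/(1 - x)^2 the coefficient is g_k = C(k + 1, 1) = k + 1. The Hadamard coefficient is (f * g)_k = 2^k * (k + 1).
For k = 5: 2^5 * 6 = 32 * 6 = 192.

192


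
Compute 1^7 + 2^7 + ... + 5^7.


This power sum has a closed form given by Faulhaber's formula
sum_{k=1}^{m} k^p = (1 / (p + 1)) * sum_{j=0}^{p} C(p + 1, j) B_j m^(p + 1 - j),
but for small m direct computation is fastest:
1 + 128 + 2187 + 16384 + 78125 = 96825.

96825


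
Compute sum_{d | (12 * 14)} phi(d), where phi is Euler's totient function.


First, 12 * 14 = 168. One classical identity is sum_{d | n} phi(d) = n (each k in [1, n] has a unique gcd with n, and among the k's with gcd(k, n) = n/d there are phi(d) of them). So the sum equals 168. We also verify directly:
Divisors of 168: 1, 2, 3, 4, 6, 7, 8, 12, 14, 21, 24, 28, 42, 56, 84, 168.
phi values: 1, 1, 2, 2, 2, 6, 4, 4, 6, 12, 8, 12, 12, 24, 24, 48.
Sum = 168.

168


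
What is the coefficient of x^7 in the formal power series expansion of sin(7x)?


The Maclaurin series is sin(t) = sum_{k>=0} (-1)^k t^(2k+1) / (2k+1)!, so substituting t = 7x, only odd powers of x are nonzero, with coefficient of x^(2k+1) equal to (-1)^k 7^(2k+1) / (2k+1)!.
Write 7 = 2*3 + 1, giving the coefficient (-1)^3 * 7^7 / 7! = -823543/5040 = -117649/720.

-117649/720


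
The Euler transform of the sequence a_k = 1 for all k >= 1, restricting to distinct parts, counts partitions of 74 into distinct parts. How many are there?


Partitions of 74 into distinct parts can be computed via generating function.
Product (1+x)(1+x^2)(1+x^3)...
The coefficient of x^74 = 44046

44046


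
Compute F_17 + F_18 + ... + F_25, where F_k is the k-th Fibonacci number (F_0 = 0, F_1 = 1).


Use the identity sum_{k=0}^{N} F_k = F_{N+2} - 1 (which follows from F_{k+2} - F_{k+1} = F_k). Then
sum_{k=17}^{25} F_k = (F_{27} - 1) - (F_{18} - 1) = F_{27} - F_{18}.
Computing: F_{27} = 196418, F_{18} = 2584, so
Sum = 196418 - 2584 = 193834.

193834


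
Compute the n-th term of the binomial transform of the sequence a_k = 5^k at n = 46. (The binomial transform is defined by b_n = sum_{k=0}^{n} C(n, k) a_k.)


With a_k = 5^k, b_n = sum_{k=0}^{n} C(n, k) 5^k = (1 + 5)^n by the binomial theorem.
For n = 46: (1 + 5)^46 = 6^46 = 623673825204293256669089197883129856.

623673825204293256669089197883129856


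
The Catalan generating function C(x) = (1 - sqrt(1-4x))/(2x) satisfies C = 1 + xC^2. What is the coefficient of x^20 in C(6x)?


Substituting x -> 6x scales the n-th coefficient by 6^n, so [x^20] C(6x) = 6^20 * C_20.
C_20 = C(2*20, 20)/(21) = 137846528820/21 = 6564120420.
So 6^20 * 6564120420 = 3656158440062976 * 6564120420 = 23999464275172726847569920.

23999464275172726847569920


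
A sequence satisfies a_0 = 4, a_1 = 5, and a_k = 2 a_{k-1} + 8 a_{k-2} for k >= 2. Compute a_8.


The characteristic equation is t^2 - 2 t - 8 = 0, with roots r_1 = 4 and r_2 = -2 (so c_1 = r_1 + r_2, c_2 = -r_1 r_2 as required).
One can use the closed form a_n = A r_1^n + B r_2^n, but direct iteration is more reliable:
a_0 = 4, a_1 = 5, a_2 = 42, a_3 = 124, a_4 = 584, a_5 = 2160, a_6 = 8992, a_7 = 35264, a_8 = 142464.
So a_8 = 142464.

142464


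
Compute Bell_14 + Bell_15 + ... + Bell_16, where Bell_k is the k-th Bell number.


Recall Bell_k counts set partitions of a k-set (with Bell_0 = 1 by convention).
Bell_14 through Bell_16: 190899322, 1382958545, 10480142147
Sum = 190899322 + 1382958545 + 10480142147 = 12054000014.

12054000014


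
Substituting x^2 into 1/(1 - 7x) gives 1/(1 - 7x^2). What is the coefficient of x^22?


The coefficient of x^(2m) in 1/(1 - 7x^2) is 7^m.
With n = 22 = 2*11, the coefficient is 7^11 = 1977326743.

1977326743


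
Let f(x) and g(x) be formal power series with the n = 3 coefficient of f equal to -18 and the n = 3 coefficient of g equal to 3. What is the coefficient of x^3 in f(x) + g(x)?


Addition of formal power series is termwise.
The coefficient of x^3 in f + g = -18 + 3
= -15

-15


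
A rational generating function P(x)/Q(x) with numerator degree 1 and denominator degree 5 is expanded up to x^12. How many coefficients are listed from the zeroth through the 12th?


Expanding up to x^12 gives the coefficients for x^0, x^1, ..., x^12.
That is 12 + 1 = 13 coefficients in total.

13


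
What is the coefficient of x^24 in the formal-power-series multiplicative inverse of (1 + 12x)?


The inverse is 1/(1 + 12x). Apply the geometric identity 1/(1 - y) = sum_{k>=0} y^k with y = -12x:
1/(1 + 12x) = sum_{k>=0} (-12)^k x^k.
So the coefficient of x^24 is (-12)^24 = 79496847203390844133441536.

79496847203390844133441536


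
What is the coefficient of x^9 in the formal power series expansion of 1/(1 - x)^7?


The expansion 1/(1 - x)^r = sum_{k>=0} C(k + r - 1, r - 1) x^k follows from the multiset / negative-binomial theorem (or from repeated differentiation of the geometric series).
For r = 7 and k = 9:
C(15, 6) = 1307674368000 / (720 * 362880) = 5005.

5005


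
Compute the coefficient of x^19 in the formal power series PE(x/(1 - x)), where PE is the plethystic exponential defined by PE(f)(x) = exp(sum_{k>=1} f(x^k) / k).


For f(x) = x/(1 - x) we have
sum_{k>=1} f(x^k) / k = sum_{k>=1} (1/k) * x^k / (1 - x^k) = sum_{k, m >= 1} x^(k m) / k,
which after exponentiating simplifies to
PE(x/(1 - x)) = prod_{k>=1} 1 / (1 - x^k).
This is the generating function for the partition function p(n), so the coefficient of x^19 is p(19).
Computing p(19) by dynamic programming over parts 1, 2, ..., 19: p(19) = 490.

490


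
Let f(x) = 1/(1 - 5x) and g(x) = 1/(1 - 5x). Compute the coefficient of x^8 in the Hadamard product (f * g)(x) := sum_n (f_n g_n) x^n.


f has coefficients f_k = 5^k and g has coefficients g_k = 5^k, so the Hadamard product has coefficient (f*g)_k = 5^k * 5^k = 25^k.
For k = 8: 25^8 = 152587890625.

152587890625


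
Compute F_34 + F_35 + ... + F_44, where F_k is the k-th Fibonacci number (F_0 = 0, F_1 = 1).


Use the identity sum_{k=0}^{N} F_k = F_{N+2} - 1 (which follows from F_{k+2} - F_{k+1} = F_k). Then
sum_{k=34}^{44} F_k = (F_{46} - 1) - (F_{35} - 1) = F_{46} - F_{35}.
Computing: F_{46} = 1836311903, F_{35} = 9227465, so
Sum = 1836311903 - 9227465 = 1827084438.

1827084438


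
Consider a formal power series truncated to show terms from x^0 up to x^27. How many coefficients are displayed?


From x^0 to x^27 inclusive, the count is 27 - 0 + 1 = 28.

28


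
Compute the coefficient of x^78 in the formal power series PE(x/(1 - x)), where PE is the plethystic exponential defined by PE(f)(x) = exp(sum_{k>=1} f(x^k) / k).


For f(x) = x/(1 - x) we have
sum_{k>=1} f(x^k) / k = sum_{k>=1} (1/k) * x^k / (1 - x^k) = sum_{k, m >= 1} x^(k m) / k,
which after exponentiating simplifies to
PE(x/(1 - x)) = prod_{k>=1} 1 / (1 - x^k).
This is the generating function for the partition function p(n), so the coefficient of x^78 is p(78).
Computing p(78) by dynamic programming over parts 1, 2, ..., 78: p(78) = 12132164.

12132164


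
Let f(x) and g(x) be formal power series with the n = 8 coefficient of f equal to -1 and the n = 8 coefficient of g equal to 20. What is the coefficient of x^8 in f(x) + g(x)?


Addition of formal power series is termwise.
The coefficient of x^8 in f + g = -1 + 20
= 19

19


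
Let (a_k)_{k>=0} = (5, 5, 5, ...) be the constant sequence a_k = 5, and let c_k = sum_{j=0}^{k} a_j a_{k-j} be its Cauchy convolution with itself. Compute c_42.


Since a_j = 5 for all j >= 0, the convolution sum becomes
c_k = sum_{j=0}^{k} 5 * 5 = 25 * (k + 1).
Equivalently, the generating function of (a_k) is 5/(1 - x) and its square is 25/(1 - x)^2 = sum_{k>=0} 25(k + 1) x^k.
For k = 42: 25 * 43 = 1075.

1075


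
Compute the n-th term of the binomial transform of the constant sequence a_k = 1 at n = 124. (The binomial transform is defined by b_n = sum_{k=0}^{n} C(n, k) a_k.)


With a_k = 1 for all k, b_n = sum_{k=0}^{n} C(n, k) = 2^n by the binomial theorem.
For n = 124: 2^124 = 21267647932558653966460912964485513216.

21267647932558653966460912964485513216


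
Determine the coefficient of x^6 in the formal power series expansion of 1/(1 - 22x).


The geometric series identity gives 1/(1 - c x) = sum_{k>=0} c^k x^k, so the coefficient of x^k is c^k.
Here c = 22 and k = 6.
Computing: 22^6 = 113379904

113379904


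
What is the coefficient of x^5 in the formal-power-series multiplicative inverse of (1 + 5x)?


The inverse is 1/(1 + 5x). Apply the geometric identity 1/(1 - y) = sum_{k>=0} y^k with y = -5x:
1/(1 + 5x) = sum_{k>=0} (-5)^k x^k.
So the coefficient of x^5 is (-5)^5 = -3125.

-3125


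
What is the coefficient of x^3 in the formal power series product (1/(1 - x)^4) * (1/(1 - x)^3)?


Combine the factors: (1/(1 - x)^4) * (1/(1 - x)^3) = 1/(1 - x)^7.
Then use 1/(1 - x)^r = sum_{k>=0} C(k + r - 1, r - 1) x^k with r = 7 and k = 3:
C(9, 6) = 84.

84


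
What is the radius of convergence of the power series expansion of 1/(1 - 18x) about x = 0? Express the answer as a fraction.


Expanding 1/(1 - 18x) = sum_{k>=0} 18^k x^k, the series converges when |18x| < 1, i.e., |x| < 1/18.
So the radius of convergence is 1/18 = 1/18.

1/18


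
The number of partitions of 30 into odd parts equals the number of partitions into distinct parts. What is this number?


Computing partitions of 30 into odd parts (1, 3, 5, ...):
Using the generating function prod_{k>=0} 1/(1-x^(2k+1)),
the count is 296

296


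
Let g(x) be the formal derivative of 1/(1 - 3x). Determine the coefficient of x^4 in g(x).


Differentiate termwise: d/dx sum_{k>=0} 3^k x^k = sum_{k>=1} k 3^k x^(k-1) = sum_{j>=0} (j+1) 3^(j+1) x^j.
Equivalently, d/dx [1/(1 - 3x)] = 3/(1 - 3x)^2.
For j = 4: 5 * 3^5 = 5 * 243 = 1215.

1215


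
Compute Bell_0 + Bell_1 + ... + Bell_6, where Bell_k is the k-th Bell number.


Recall Bell_k counts set partitions of a k-set (with Bell_0 = 1 by convention).
Bell_0 through Bell_6: 1, 1, 2, 5, 15, 52, 203
Sum = 1 + 1 + 2 + 5 + 15 + 52 + 203 = 279.

279


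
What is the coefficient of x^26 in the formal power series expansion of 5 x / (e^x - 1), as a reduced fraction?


The exponential generating function for Bernoulli numbers is
x / (e^x - 1) = sum_{k>=0} B_k x^k / k!.
So the coefficient of x^26 in 5 x / (e^x - 1) is 5 B_26 / 26!.
Computing: B_26 = 8553103/6, 26! = 403291461126605635584000000, giving
5 * 8553103/6 / 403291461126605635584000000 = 657931/37226904103994366361600000.

657931/37226904103994366361600000


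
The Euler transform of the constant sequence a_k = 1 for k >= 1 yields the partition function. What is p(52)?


The Euler transform converts the sequence a_k = 1 into the number of integer partitions.
Using the recurrence or dynamic programming:
p(52) = 281589

281589


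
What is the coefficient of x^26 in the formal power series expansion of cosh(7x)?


The Maclaurin series is cosh(t) = sum_{m>=0} t^(2m) / (2m)!, so substituting t = 7x, only even powers of x are nonzero, with coefficient of x^(2m) equal to 7^(2m) / (2m)!.
For x^26 the coefficient is 7^26/26! = 9387480337647754305649/403291461126605635584000000 = 27368747340080916343/1175776854596517888000000.

27368747340080916343/1175776854596517888000000


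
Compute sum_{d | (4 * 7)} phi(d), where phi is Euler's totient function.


First, 4 * 7 = 28. One classical identity is sum_{d | n} phi(d) = n (each k in [1, n] has a unique gcd with n, and among the k's with gcd(k, n) = n/d there are phi(d) of them). So the sum equals 28. We also verify directly:
Divisors of 28: 1, 2, 4, 7, 14, 28.
phi values: 1, 1, 2, 6, 6, 12.
Sum = 28.

28


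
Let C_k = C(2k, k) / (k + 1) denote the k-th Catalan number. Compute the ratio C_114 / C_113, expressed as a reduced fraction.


Using C_k = (2k)! / (k! (k+1)!), the ratio C_{k+1}/C_k simplifies to
C_{k+1}/C_k = [(2k+2)! / ((k+1)! (k+2)!)] * [k! (k+1)! / (2k)!]
 = (2k+2)(2k+1) / ((k+1)(k+2)) = 2(2k+1) / (k+2).
For k = 113: 2(2*113 + 1) / (113 + 2) = 454/115 = 454/115.

454/115


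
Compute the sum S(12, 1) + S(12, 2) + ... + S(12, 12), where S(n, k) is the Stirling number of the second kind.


By definition, S(n, k) counts partitions of an n-set into exactly k nonempty blocks.
Computing row n = 12 for k = 1..12:
S(12, k): 1, 2047, 86526, 611501, 1379400, 1323652, 627396, 159027, 22275, 1705, 66, 1
Sum = 4213597. (This equals Bell_12 since the sum runs over all k.)

4213597
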